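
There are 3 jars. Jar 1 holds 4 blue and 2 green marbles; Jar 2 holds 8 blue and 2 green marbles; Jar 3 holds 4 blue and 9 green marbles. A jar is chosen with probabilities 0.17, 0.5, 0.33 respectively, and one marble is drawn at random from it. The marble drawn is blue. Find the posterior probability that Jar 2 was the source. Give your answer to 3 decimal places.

Posterior probability ≈ 0.651

Tabulate prior·likelihood by source: [1] prior 0.17, lik 0.6667, product 0.1133; [2] prior 0.5, lik 0.8, product 0.4000; [3] prior 0.33, lik 0.3077, product 0.1015.
Normalizing constant = 0.61487; the posterior for Jar 2 is its product over the sum, 0.4000/0.61487 = 0.651.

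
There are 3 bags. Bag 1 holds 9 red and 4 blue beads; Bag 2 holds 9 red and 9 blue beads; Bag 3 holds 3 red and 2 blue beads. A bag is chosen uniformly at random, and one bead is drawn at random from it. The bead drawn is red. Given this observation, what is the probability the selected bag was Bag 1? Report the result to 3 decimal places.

P(red|Bag 1) = 0.6923; P(red|Bag 2) = 0.5; P(red|Bag 3) = 0.6.
Prior × likelihood for each source: 0.333333·0.6923=0.2308, 0.333333·0.5=0.1667, 0.333333·0.6=0.2000. Summing gives P(red) = 0.59744.
P(Bag 1 | red) = 0.2308 / 0.59744 = 0.386.

Posterior probability ≈ 0.386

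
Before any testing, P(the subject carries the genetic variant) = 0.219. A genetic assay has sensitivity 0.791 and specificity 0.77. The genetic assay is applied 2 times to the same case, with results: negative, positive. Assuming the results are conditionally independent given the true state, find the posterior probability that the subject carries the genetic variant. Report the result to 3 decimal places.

Posterior P(H) ≈ 0.207

Let H be the event that the subject carries the genetic variant; start with P(H) = 0.219. P('positive'|H) = 0.791, P('positive'|¬H) = 0.23.
Update on result 1 ('negative'): P(H) ← 0.209·0.2190 / (0.209·0.2190 + 0.77·0.7810) = 0.045771/0.64714 = 0.0707.
Update on result 2 ('positive'): P(H) ← 0.791·0.0707 / (0.791·0.0707 + 0.23·0.9293) = 0.055946/0.26968 = 0.2075.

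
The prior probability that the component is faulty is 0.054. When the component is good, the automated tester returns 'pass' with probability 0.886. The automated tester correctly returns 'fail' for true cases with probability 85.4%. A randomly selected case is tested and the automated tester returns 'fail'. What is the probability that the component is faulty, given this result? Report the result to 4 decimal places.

P(H | E) ≈ 0.2995

Let H be the event that the component is faulty. P(H) = 0.054, so P(¬H) = 0.946. With E the 'fail' result, P(E|H) = 0.854 and P(E|¬H) = 0.114.
P(E) = 0.854·0.054 + 0.114·0.946 = 0.046116 + 0.10784 = 0.15396.
By Bayes' theorem, P(H|E) = 0.046116 / 0.15396 = 0.2995.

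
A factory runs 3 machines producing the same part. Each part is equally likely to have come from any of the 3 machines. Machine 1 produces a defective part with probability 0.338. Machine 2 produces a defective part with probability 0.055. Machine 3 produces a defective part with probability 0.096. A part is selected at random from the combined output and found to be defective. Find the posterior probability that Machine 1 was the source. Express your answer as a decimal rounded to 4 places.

Posterior probability ≈ 0.6912

Tabulate prior·likelihood by source: [1] prior 0.333333, lik 0.338, product 0.1127; [2] prior 0.333333, lik 0.055, product 0.01833; [3] prior 0.333333, lik 0.096, product 0.03200.
Normalizing constant = 0.16300; the posterior for Machine 1 is its product over the sum, 0.1127/0.16300 = 0.6912.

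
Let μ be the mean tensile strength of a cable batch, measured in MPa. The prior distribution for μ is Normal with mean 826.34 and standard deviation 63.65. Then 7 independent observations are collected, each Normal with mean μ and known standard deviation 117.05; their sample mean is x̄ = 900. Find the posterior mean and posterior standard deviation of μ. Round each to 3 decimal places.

Posterior mean ≈ 876.006; posterior SD ≈ 36.327

Prior precision 1/τ₀² = 1/63.65² = 0.00024683; data precision n/σ² = 7/117.05² = 0.00051092.
Posterior precision = 0.00024683 + 0.00051092 = 0.00075776, giving posterior SD = 1/√0.00075776 = 36.327.
Posterior mean = (0.00024683·826.34 + 0.00051092·900) / 0.00075776 = 876.006.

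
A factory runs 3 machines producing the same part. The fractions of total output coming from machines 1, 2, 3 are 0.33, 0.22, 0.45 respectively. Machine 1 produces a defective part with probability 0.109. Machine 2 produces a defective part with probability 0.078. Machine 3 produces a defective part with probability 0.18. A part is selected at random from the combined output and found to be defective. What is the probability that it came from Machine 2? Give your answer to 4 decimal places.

Tabulate prior·likelihood by source: [1] prior 0.33, lik 0.109, product 0.03597; [2] prior 0.22, lik 0.078, product 0.01716; [3] prior 0.45, lik 0.18, product 0.08100.
Normalizing constant = 0.13413; the posterior for Machine 2 is its product over the sum, 0.01716/0.13413 = 0.1279.

Posterior probability ≈ 0.1279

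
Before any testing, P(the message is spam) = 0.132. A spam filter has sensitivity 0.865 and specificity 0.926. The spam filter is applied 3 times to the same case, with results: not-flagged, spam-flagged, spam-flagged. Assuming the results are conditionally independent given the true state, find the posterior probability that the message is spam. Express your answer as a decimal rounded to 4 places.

With H the event that the message is spam, the joint likelihood of the observed sequence is P(data|H) = 0.135·0.865·0.865 = 0.10101 and P(data|¬H) = 0.926·0.074·0.074 = 0.0050708.
Bayes: P(H|data) = 0.132·0.10101 / (0.132·0.10101 + 0.868·0.0050708) = 0.013333/0.017735 = 0.7518.

Posterior P(H) ≈ 0.7518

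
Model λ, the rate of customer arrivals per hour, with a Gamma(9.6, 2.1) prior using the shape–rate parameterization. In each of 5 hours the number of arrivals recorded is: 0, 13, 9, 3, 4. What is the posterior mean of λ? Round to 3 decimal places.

Posterior mean ≈ 5.437

Total count ∑xᵢ = 29 over n = 5 hours.
Gamma is conjugate to the Poisson likelihood: posterior is Gamma(shape = 9.6+29 = 38.6, rate = 2.1+5 = 7.1).
Posterior mean = shape/rate = 38.6/7.1 = 5.437.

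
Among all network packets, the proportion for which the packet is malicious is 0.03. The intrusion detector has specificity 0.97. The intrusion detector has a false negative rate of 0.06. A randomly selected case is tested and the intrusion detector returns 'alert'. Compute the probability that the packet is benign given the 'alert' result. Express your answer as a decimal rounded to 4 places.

Write H for 'the packet is malicious'. Prior odds H:¬H = 0.03/0.97 = 0.030928. For the 'alert' outcome, the likelihood ratio is 0.94/0.03 = 31.333.
Posterior odds = 0.030928 × 31.333 = 0.96907, so P(H|E) = 0.96907/(1+0.96907) = 0.4921. Then P(¬H|E) = 1 − 0.4921 = 0.5079.

P(¬H | E) ≈ 0.5079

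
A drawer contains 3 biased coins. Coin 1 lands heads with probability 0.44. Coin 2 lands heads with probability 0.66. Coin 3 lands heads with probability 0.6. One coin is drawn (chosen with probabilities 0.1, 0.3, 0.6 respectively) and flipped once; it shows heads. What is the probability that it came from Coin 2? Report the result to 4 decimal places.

Tabulate prior·likelihood by source: [1] prior 0.1, lik 0.44, product 0.04400; [2] prior 0.3, lik 0.66, product 0.1980; [3] prior 0.6, lik 0.6, product 0.3600.
Normalizing constant = 0.60200; the posterior for Coin 2 is its product over the sum, 0.1980/0.60200 = 0.3289.

Posterior probability ≈ 0.3289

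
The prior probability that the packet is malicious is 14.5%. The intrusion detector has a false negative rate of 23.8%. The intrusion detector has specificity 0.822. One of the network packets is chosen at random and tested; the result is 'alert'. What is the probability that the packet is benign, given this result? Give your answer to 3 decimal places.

Write H for 'the packet is malicious'. Prior odds H:¬H = 0.145/0.855 = 0.16959. For the 'alert' outcome, the likelihood ratio is 0.762/0.178 = 4.2809.
Posterior odds = 0.16959 × 4.2809 = 0.72600, so P(H|E) = 0.72600/(1+0.72600) = 0.421. Then P(¬H|E) = 1 − 0.421 = 0.579.

P(¬H | E) ≈ 0.579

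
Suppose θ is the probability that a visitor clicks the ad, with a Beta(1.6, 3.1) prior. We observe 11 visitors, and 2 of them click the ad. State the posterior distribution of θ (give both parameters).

Posterior: Beta(3.6, 12.1)

Observing 2 successes and 9 failures updates Beta(1.6, 3.1) by adding the success and failure counts to the two shape parameters: α = 1.6+2 = 3.6, β = 3.1+9 = 12.1.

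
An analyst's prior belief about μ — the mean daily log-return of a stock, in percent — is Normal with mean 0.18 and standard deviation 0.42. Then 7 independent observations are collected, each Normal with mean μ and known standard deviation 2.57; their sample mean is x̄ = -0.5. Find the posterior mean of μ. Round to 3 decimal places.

Posterior mean ≈ 0.073

With known σ, the Normal prior is conjugate. Weight on the data is w = (n/σ²)/(n/σ² + 1/τ₀²) = 1.05982/(1.05982+5.66893) = 0.15751.
Posterior mean = w·x̄ + (1−w)·μ₀ = 0.15751·-0.5 + 0.84249·0.18 = 0.073.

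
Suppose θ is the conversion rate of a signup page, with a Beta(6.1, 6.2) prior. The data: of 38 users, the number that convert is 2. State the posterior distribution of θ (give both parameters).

The binomial likelihood is conjugate to the Beta prior: with 2 successes and 36 failures, the posterior is Beta(6.1+2, 6.2+36) = Beta(8.1, 42.2).

Posterior: Beta(8.1, 42.2)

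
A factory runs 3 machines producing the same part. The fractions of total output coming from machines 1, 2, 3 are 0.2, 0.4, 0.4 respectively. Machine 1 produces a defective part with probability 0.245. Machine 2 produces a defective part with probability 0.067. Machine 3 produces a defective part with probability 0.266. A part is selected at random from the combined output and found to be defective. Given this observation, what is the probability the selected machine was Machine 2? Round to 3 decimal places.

Posterior probability ≈ 0.147

Tabulate prior·likelihood by source: [1] prior 0.2, lik 0.245, product 0.04900; [2] prior 0.4, lik 0.067, product 0.02680; [3] prior 0.4, lik 0.266, product 0.1064.
Normalizing constant = 0.18220; the posterior for Machine 2 is its product over the sum, 0.02680/0.18220 = 0.147.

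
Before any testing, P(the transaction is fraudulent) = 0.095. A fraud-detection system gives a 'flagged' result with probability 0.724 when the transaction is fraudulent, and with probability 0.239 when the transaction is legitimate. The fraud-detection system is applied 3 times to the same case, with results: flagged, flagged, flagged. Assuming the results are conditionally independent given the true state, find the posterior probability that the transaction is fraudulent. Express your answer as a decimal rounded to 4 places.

Posterior P(H) ≈ 0.7448

Let H be the event that the transaction is fraudulent; start with P(H) = 0.095. P('flagged'|H) = 0.724, P('flagged'|¬H) = 0.239.
Update on result 1 ('flagged'): P(H) ← 0.724·0.0950 / (0.724·0.0950 + 0.239·0.9050) = 0.068780/0.28507 = 0.2413.
Update on result 2 ('flagged'): P(H) ← 0.724·0.2413 / (0.724·0.2413 + 0.239·0.7587) = 0.17468/0.35602 = 0.4907.
Update on result 3 ('flagged'): P(H) ← 0.724·0.4907 / (0.724·0.4907 + 0.239·0.5093) = 0.35523/0.47697 = 0.7448.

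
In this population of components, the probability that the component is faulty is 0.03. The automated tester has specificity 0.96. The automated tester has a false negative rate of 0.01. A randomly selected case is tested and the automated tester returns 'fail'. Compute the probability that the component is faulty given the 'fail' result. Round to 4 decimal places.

Let H be the event that the component is faulty. P(H) = 0.03, so P(¬H) = 0.97. With E the 'fail' result, P(E|H) = 0.99 and P(E|¬H) = 0.04.
P(E) = 0.99·0.03 + 0.04·0.97 = 0.029700 + 0.038800 = 0.068500.
By Bayes' theorem, P(H|E) = 0.029700 / 0.068500 = 0.4336.

P(H | E) ≈ 0.4336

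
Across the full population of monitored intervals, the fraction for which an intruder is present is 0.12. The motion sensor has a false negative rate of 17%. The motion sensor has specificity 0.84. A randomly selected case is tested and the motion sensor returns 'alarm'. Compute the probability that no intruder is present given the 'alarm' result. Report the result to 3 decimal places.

Write H for 'an intruder is present'. Prior odds H:¬H = 0.12/0.88 = 0.13636. For the 'alarm' outcome, the likelihood ratio is 0.83/0.16 = 5.1875.
Posterior odds = 0.13636 × 5.1875 = 0.70739, so P(H|E) = 0.70739/(1+0.70739) = 0.414. Then P(¬H|E) = 1 − 0.414 = 0.586.

P(¬H | E) ≈ 0.586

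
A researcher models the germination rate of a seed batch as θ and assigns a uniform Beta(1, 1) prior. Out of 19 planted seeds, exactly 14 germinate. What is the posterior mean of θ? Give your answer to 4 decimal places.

The binomial likelihood is conjugate to the Beta prior: with 14 successes and 5 failures, the posterior is Beta(1+14, 1+5) = Beta(15, 6).
Posterior mean = α/(α+β) = 15/21 = 0.7143.

Posterior mean ≈ 0.7143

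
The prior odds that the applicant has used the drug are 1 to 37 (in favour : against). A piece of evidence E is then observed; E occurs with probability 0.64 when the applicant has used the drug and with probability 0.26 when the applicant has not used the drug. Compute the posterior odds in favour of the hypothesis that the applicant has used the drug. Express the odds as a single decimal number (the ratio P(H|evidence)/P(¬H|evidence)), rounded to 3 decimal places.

Prior odds = 1/37 = 0.027027. In log-odds, ln(0.027027) = -3.6109.
Add log likelihood ratio: ln(2.4615) = 0.90079.
Posterior log-odds = -2.7101, so posterior odds = exp(-2.7101) = 0.066528.

Posterior odds ≈ 0.067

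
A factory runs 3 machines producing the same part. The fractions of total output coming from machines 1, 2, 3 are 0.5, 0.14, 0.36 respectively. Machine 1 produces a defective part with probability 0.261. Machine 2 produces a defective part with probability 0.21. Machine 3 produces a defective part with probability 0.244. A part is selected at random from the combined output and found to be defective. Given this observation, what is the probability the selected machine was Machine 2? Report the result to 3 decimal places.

P(defective|M1) = 0.261; P(defective|M2) = 0.21; P(defective|M3) = 0.244.
Prior × likelihood for each source: 0.5·0.261=0.1305, 0.14·0.21=0.02940, 0.36·0.244=0.08784. Summing gives P(defective) = 0.24774.
P(Machine 2 | defective) = 0.02940 / 0.24774 = 0.119.

Posterior probability ≈ 0.119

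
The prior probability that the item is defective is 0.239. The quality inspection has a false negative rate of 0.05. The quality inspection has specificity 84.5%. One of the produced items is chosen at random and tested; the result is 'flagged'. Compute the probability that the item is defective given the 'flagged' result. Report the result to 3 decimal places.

Write H for 'the item is defective'. Prior odds H:¬H = 0.239/0.761 = 0.31406. For the 'flagged' outcome, the likelihood ratio is 0.95/0.155 = 6.1290.
Posterior odds = 0.31406 × 6.1290 = 1.9249, so P(H|E) = 1.9249/(1+1.9249) = 0.658.

P(H | E) ≈ 0.658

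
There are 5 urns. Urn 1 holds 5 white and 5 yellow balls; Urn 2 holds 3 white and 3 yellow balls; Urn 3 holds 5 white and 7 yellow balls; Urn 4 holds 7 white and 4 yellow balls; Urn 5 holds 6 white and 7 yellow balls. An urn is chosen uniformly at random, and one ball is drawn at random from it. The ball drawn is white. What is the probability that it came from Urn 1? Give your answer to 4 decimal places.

Tabulate prior·likelihood by source: [1] prior 0.2, lik 0.5, product 0.1000; [2] prior 0.2, lik 0.5, product 0.1000; [3] prior 0.2, lik 0.4167, product 0.08333; [4] prior 0.2, lik 0.6364, product 0.1273; [5] prior 0.2, lik 0.4615, product 0.09231.
Normalizing constant = 0.50291; the posterior for Urn 1 is its product over the sum, 0.1000/0.50291 = 0.1988.

Posterior probability ≈ 0.1988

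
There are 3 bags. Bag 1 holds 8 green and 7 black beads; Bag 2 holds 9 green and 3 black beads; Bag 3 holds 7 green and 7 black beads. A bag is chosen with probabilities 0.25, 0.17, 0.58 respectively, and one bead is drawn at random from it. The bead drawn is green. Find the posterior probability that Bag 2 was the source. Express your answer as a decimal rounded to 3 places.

Posterior probability ≈ 0.231

P(green|Bag 1) = 0.5333; P(green|Bag 2) = 0.75; P(green|Bag 3) = 0.5.
Prior × likelihood for each source: 0.25·0.5333=0.1333, 0.17·0.75=0.1275, 0.58·0.5=0.2900. Summing gives P(green) = 0.55083.
P(Bag 2 | green) = 0.1275 / 0.55083 = 0.231.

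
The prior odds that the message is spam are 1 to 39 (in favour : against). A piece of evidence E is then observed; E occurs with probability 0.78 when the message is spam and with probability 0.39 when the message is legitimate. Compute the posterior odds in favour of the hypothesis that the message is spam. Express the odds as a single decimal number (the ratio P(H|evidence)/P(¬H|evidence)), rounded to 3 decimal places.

Prior odds = 1/39 = 0.025641.
Likelihood ratio for E = 0.78/0.39 = 2.0000.
Posterior odds = prior odds × LR = 0.051282.

Posterior odds ≈ 0.051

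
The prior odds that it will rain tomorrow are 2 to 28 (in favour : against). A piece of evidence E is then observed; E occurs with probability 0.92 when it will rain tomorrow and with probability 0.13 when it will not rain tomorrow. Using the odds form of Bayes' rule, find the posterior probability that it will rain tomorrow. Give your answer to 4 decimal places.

Posterior probability ≈ 0.3358

Prior odds = 2/28 = 0.071429. In log-odds, ln(0.071429) = -2.6391.
Add log likelihood ratio: ln(7.0769) = 1.9568.
Posterior log-odds = -0.68222, so posterior odds = exp(-0.68222) = 0.50549. Converting, P(H|E) = 0.50549/1.5055 = 0.3358.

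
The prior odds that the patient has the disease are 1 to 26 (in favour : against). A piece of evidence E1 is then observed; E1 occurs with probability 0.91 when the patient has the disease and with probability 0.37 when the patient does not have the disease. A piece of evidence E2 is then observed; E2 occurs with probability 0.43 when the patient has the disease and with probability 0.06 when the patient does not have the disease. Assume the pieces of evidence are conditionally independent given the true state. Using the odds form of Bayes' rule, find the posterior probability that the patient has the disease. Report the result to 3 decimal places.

Prior odds = 1/26 = 0.038462. In log-odds, ln(0.038462) = -3.2581.
Add log likelihood ratios: ln(2.4595) + ln(7.1667) = 2.8694.
Posterior log-odds = -0.38871, so posterior odds = exp(-0.38871) = 0.67793. Converting, P(H|E) = 0.67793/1.6779 = 0.404.

Posterior probability ≈ 0.404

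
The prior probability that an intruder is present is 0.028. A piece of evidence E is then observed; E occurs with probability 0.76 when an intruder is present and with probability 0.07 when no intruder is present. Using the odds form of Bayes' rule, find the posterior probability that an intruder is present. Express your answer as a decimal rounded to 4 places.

Prior odds = 0.028/(1−0.028) = 0.028807.
Likelihood ratio for E = 0.76/0.07 = 10.857.
Posterior odds = prior odds × LR = 0.31276.
Posterior probability = odds/(1+odds) = 0.31276/1.3128 = 0.2382.

Posterior probability ≈ 0.2382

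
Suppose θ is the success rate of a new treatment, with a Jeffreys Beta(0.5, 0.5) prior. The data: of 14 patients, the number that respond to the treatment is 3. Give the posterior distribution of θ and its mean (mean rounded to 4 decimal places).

Posterior: Beta(3.5, 11.5); mean ≈ 0.2333

The binomial likelihood is conjugate to the Beta prior: with 3 successes and 11 failures, the posterior is Beta(0.5+3, 0.5+11) = Beta(3.5, 11.5).
Posterior mean = α/(α+β) = 3.5/15 = 0.2333.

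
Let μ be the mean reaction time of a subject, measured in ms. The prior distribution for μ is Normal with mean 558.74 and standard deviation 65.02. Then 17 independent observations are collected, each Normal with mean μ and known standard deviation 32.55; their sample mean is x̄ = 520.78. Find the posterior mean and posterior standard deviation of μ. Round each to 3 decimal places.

With known σ, the Normal prior is conjugate. Weight on the data is w = (n/σ²)/(n/σ² + 1/τ₀²) = 0.0160453/(0.0160453+0.00023654) = 0.98547.
Posterior mean = w·x̄ + (1−w)·μ₀ = 0.98547·520.78 + 0.014528·558.74 = 521.331. Posterior variance = 1/(0.0160453+0.00023654) = 61.4182, so SD = 7.837.

Posterior mean ≈ 521.331; posterior SD ≈ 7.837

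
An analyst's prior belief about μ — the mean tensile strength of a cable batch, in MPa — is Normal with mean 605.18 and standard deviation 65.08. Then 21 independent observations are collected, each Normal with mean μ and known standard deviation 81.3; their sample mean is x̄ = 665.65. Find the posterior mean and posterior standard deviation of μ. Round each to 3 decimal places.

Posterior mean ≈ 661.467; posterior SD ≈ 17.117

With known σ, the Normal prior is conjugate. Weight on the data is w = (n/σ²)/(n/σ² + 1/τ₀²) = 0.00317715/(0.00317715+0.00023610) = 0.93083.
Posterior mean = w·x̄ + (1−w)·μ₀ = 0.93083·665.65 + 0.069173·605.18 = 661.467. Posterior variance = 1/(0.00317715+0.00023610) = 292.975, so SD = 17.117.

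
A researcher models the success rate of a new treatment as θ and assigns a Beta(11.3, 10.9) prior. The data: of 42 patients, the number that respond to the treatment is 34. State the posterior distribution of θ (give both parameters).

Posterior: Beta(45.3, 18.9)

Observing 34 successes and 8 failures updates Beta(11.3, 10.9) by adding the success and failure counts to the two shape parameters: α = 11.3+34 = 45.3, β = 10.9+8 = 18.9.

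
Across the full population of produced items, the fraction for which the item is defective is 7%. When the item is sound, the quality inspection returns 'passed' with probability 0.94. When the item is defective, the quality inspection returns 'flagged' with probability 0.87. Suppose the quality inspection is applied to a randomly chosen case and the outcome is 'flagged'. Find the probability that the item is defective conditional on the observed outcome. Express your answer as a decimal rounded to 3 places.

P(H | E) ≈ 0.522

Write H for 'the item is defective'. Prior odds H:¬H = 0.07/0.93 = 0.075269. For the 'flagged' outcome, the likelihood ratio is 0.87/0.06 = 14.500.
Posterior odds = 0.075269 × 14.500 = 1.0914, so P(H|E) = 1.0914/(1+1.0914) = 0.522.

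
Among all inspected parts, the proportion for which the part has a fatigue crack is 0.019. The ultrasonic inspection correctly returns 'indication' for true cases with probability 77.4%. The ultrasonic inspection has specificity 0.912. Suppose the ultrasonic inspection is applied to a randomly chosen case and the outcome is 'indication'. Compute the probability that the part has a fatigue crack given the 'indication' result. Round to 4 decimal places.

P(H | E) ≈ 0.1456

Write H for 'the part has a fatigue crack'. Prior odds H:¬H = 0.019/0.981 = 0.019368. For the 'indication' outcome, the likelihood ratio is 0.774/0.088 = 8.7955.
Posterior odds = 0.019368 × 8.7955 = 0.17035, so P(H|E) = 0.17035/(1+0.17035) = 0.1456.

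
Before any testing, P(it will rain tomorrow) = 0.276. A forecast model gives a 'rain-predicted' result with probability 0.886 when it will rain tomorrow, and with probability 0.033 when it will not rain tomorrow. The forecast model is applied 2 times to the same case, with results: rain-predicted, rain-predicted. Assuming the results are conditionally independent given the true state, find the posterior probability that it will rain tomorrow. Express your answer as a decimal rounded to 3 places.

Let H be the event that it will rain tomorrow; start with P(H) = 0.276. P('rain-predicted'|H) = 0.886, P('rain-predicted'|¬H) = 0.033.
Update on result 1 ('rain-predicted'): P(H) ← 0.886·0.2760 / (0.886·0.2760 + 0.033·0.7240) = 0.24454/0.26843 = 0.9110.
Update on result 2 ('rain-predicted'): P(H) ← 0.886·0.9110 / (0.886·0.9110 + 0.033·0.0890) = 0.80714/0.81008 = 0.9964.

Posterior P(H) ≈ 0.996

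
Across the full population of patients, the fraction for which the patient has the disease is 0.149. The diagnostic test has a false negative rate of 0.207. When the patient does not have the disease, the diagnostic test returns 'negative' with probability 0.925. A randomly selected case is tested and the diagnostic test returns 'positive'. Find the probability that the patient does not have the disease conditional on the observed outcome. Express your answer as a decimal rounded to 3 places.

P(¬H | E) ≈ 0.351

Let H be the event that the patient has the disease. P(H) = 0.149, so P(¬H) = 0.851. With E the 'positive' result, P(E|H) = 0.793 and P(E|¬H) = 0.075.
P(E) = 0.793·0.149 + 0.075·0.851 = 0.11816 + 0.063825 = 0.18198.
By Bayes' theorem, P(H|E) = 0.11816 / 0.18198 = 0.649. Hence P(¬H|E) = 1 − 0.649 = 0.351.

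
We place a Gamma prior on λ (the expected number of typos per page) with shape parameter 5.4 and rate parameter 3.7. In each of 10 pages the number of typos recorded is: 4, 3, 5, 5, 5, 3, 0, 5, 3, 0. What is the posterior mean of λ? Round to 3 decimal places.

The Poisson likelihood adds the total count to the shape and the number of exposure periods to the rate. Here ∑xᵢ = 33 and n = 10, so shape 5.4→38.4 and rate 3.7→13.7.
Posterior mean = shape/rate = 38.4/13.7 = 2.803.

Posterior mean ≈ 2.803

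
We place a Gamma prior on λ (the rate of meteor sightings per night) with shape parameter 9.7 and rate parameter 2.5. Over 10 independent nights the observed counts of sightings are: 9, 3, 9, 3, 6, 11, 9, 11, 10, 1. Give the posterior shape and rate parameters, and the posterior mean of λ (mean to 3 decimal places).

Total count ∑xᵢ = 72 over n = 10 nights.
Gamma is conjugate to the Poisson likelihood: posterior is Gamma(shape = 9.7+72 = 81.7, rate = 2.5+10 = 12.5).
Posterior mean = shape/rate = 81.7/12.5 = 6.536.

Posterior: Gamma(shape=81.7, rate=12.5); mean ≈ 6.536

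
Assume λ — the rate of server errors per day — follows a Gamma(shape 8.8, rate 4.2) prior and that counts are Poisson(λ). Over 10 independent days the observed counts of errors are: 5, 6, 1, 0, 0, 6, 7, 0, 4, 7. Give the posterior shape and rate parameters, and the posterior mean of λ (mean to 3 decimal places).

Total count ∑xᵢ = 36 over n = 10 days.
Gamma is conjugate to the Poisson likelihood: posterior is Gamma(shape = 8.8+36 = 44.8, rate = 4.2+10 = 14.2).
Posterior mean = shape/rate = 44.8/14.2 = 3.155.

Posterior: Gamma(shape=44.8, rate=14.2); mean ≈ 3.155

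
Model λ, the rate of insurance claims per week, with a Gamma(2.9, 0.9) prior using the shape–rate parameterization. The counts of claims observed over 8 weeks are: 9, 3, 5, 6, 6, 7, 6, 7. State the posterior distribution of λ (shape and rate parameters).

Posterior: Gamma(shape=51.9, rate=8.9)

The Poisson likelihood adds the total count to the shape and the number of exposure periods to the rate. Here ∑xᵢ = 49 and n = 8, so shape 2.9→51.9 and rate 0.9→8.9.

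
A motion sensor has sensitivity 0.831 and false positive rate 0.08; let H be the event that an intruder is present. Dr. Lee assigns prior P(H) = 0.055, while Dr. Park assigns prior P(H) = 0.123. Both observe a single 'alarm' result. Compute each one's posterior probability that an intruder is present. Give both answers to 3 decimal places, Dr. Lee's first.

Dr. Lee: 0.377; Dr. Park: 0.593

P('+'|H) = 0.831, P('+'|¬H) = 0.08.
Dr. Lee: numerator 0.831·0.055 = 0.045705; evidence = 0.045705+0.08·0.945 = 0.12130; posterior = 0.377.
Dr. Park: numerator 0.831·0.123 = 0.10221; evidence = 0.10221+0.08·0.877 = 0.17237; posterior = 0.593.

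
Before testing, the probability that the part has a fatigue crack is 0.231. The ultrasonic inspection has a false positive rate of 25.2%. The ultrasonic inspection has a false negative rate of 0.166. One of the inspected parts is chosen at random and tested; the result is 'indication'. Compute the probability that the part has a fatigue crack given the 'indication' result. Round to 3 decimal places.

Write H for 'the part has a fatigue crack'. Prior odds H:¬H = 0.231/0.769 = 0.30039. For the 'indication' outcome, the likelihood ratio is 0.834/0.252 = 3.3095.
Posterior odds = 0.30039 × 3.3095 = 0.99415, so P(H|E) = 0.99415/(1+0.99415) = 0.499.

P(H | E) ≈ 0.499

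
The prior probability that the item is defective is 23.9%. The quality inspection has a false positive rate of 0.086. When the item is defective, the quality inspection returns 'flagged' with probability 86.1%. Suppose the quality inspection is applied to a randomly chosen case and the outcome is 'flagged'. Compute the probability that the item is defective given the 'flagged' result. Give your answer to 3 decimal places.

P(H | E) ≈ 0.759

Let H be the event that the item is defective. P(H) = 0.239, so P(¬H) = 0.761. With E the 'flagged' result, P(E|H) = 0.861 and P(E|¬H) = 0.086.
P(E) = 0.861·0.239 + 0.086·0.761 = 0.20578 + 0.065446 = 0.27122.
By Bayes' theorem, P(H|E) = 0.20578 / 0.27122 = 0.759.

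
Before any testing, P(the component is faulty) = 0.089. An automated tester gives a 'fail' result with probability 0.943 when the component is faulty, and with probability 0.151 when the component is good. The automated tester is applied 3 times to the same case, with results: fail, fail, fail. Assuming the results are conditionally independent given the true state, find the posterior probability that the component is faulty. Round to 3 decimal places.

Posterior P(H) ≈ 0.960

Let H be the event that the component is faulty; start with P(H) = 0.089. P('fail'|H) = 0.943, P('fail'|¬H) = 0.151.
Update on result 1 ('fail'): P(H) ← 0.943·0.0890 / (0.943·0.0890 + 0.151·0.9110) = 0.083927/0.22149 = 0.3789.
Update on result 2 ('fail'): P(H) ← 0.943·0.3789 / (0.943·0.3789 + 0.151·0.6211) = 0.35732/0.45111 = 0.7921.
Update on result 3 ('fail'): P(H) ← 0.943·0.7921 / (0.943·0.7921 + 0.151·0.2079) = 0.74696/0.77835 = 0.9597.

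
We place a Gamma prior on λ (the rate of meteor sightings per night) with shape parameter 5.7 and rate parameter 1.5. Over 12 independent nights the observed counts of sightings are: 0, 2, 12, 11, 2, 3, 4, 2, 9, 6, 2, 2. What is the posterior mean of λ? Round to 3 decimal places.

Posterior mean ≈ 4.496

The Poisson likelihood adds the total count to the shape and the number of exposure periods to the rate. Here ∑xᵢ = 55 and n = 12, so shape 5.7→60.7 and rate 1.5→13.5.
Posterior mean = shape/rate = 60.7/13.5 = 4.496.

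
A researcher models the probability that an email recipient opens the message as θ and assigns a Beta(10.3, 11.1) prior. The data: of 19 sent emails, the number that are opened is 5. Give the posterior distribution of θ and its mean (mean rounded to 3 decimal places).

Posterior: Beta(15.3, 25.1); mean ≈ 0.379

Observing 5 successes and 14 failures updates Beta(10.3, 11.1) by adding the success and failure counts to the two shape parameters: α = 10.3+5 = 15.3, β = 11.1+14 = 25.1.
E[θ | data] = 15.3/(15.3+25.1) = 0.379.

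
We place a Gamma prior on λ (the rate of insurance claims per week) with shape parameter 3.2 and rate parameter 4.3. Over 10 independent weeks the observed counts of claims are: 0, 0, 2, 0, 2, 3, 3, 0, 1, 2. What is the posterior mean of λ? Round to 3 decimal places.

Total count ∑xᵢ = 13 over n = 10 weeks.
Gamma is conjugate to the Poisson likelihood: posterior is Gamma(shape = 3.2+13 = 16.2, rate = 4.3+10 = 14.3).
Posterior mean = shape/rate = 16.2/14.3 = 1.133.

Posterior mean ≈ 1.133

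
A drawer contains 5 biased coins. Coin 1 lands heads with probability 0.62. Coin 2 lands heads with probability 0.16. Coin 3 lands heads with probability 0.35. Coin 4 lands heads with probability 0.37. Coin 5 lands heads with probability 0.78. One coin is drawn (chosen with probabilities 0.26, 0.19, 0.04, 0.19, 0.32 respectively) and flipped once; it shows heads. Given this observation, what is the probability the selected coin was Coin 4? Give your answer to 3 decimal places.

P(heads|C1) = 0.62; P(heads|C2) = 0.16; P(heads|C3) = 0.35; P(heads|C4) = 0.37; P(heads|C5) = 0.78.
Prior × likelihood for each source: 0.26·0.62=0.1612, 0.19·0.16=0.03040, 0.04·0.35=0.01400, 0.19·0.37=0.07030, 0.32·0.78=0.2496. Summing gives P(heads) = 0.52550.
P(Coin 4 | heads) = 0.07030 / 0.52550 = 0.134.

Posterior probability ≈ 0.134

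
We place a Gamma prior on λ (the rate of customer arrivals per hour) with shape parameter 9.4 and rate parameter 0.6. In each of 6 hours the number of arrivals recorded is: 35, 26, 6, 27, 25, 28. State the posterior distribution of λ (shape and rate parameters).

Total count ∑xᵢ = 147 over n = 6 hours.
Gamma is conjugate to the Poisson likelihood: posterior is Gamma(shape = 9.4+147 = 156.4, rate = 0.6+6 = 6.6).

Posterior: Gamma(shape=156.4, rate=6.6)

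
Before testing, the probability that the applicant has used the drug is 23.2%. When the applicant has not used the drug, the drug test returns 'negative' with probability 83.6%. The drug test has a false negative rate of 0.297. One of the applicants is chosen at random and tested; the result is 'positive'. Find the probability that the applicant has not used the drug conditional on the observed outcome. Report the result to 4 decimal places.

P(¬H | E) ≈ 0.4357

Write H for 'the applicant has used the drug'. Prior odds H:¬H = 0.232/0.768 = 0.30208. For the 'positive' outcome, the likelihood ratio is 0.703/0.164 = 4.2866.
Posterior odds = 0.30208 × 4.2866 = 1.2949, so P(H|E) = 1.2949/(1+1.2949) = 0.5643. Then P(¬H|E) = 1 − 0.5643 = 0.4357.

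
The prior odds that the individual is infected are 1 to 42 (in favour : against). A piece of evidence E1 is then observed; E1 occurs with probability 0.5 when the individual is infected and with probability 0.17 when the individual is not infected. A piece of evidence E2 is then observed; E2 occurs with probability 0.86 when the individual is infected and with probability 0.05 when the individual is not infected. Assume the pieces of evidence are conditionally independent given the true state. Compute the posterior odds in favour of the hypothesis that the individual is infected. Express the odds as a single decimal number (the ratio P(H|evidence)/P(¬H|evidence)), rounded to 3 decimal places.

Prior odds = 1/42 = 0.023810. In log-odds, ln(0.023810) = -3.7377.
Add log likelihood ratios: ln(2.9412) + ln(17.200) = 3.9237.
Posterior log-odds = 0.18605, so posterior odds = exp(0.18605) = 1.2045.

Posterior odds ≈ 1.204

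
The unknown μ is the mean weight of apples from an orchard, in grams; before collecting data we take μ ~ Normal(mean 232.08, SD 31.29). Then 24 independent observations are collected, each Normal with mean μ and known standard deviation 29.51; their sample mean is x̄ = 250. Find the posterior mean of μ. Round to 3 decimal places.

Posterior mean ≈ 249.360

With known σ, the Normal prior is conjugate. Weight on the data is w = (n/σ²)/(n/σ² + 1/τ₀²) = 0.0275596/(0.0275596+0.00102138) = 0.96426.
Posterior mean = w·x̄ + (1−w)·μ₀ = 0.96426·250 + 0.035736·232.08 = 249.360.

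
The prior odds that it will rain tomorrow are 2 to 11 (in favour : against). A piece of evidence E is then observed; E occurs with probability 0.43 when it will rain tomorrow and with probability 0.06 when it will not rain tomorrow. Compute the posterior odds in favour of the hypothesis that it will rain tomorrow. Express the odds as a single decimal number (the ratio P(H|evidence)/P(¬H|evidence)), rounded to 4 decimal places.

Posterior odds ≈ 1.3030

Prior odds = 2/11 = 0.18182.
Likelihood ratio for E = 0.43/0.06 = 7.1667.
Posterior odds = prior odds × LR = 1.3030.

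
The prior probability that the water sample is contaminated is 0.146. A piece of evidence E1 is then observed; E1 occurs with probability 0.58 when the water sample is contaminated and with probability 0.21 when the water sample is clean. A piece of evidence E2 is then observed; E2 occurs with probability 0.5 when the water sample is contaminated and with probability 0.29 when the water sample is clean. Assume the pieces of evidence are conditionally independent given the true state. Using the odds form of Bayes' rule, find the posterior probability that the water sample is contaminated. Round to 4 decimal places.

Posterior probability ≈ 0.4488

Prior odds = 0.146/(1−0.146) = 0.17096. In log-odds, ln(0.17096) = -1.7663.
Add log likelihood ratios: ln(2.7619) + ln(1.7241) = 1.5606.
Posterior log-odds = -0.20568, so posterior odds = exp(-0.20568) = 0.81410. Converting, P(H|E) = 0.81410/1.8141 = 0.4488.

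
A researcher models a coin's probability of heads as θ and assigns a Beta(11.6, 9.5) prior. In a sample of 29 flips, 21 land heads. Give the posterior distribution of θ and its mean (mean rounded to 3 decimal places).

Posterior: Beta(32.6, 17.5); mean ≈ 0.651

Observing 21 successes and 8 failures updates Beta(11.6, 9.5) by adding the success and failure counts to the two shape parameters: α = 11.6+21 = 32.6, β = 9.5+8 = 17.5.
E[θ | data] = 32.6/(32.6+17.5) = 0.651.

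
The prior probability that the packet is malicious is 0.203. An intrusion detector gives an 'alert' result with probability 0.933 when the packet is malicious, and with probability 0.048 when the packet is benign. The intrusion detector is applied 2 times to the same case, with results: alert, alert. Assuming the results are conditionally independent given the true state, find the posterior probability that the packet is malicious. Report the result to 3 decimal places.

Let H be the event that the packet is malicious; start with P(H) = 0.203. P('alert'|H) = 0.933, P('alert'|¬H) = 0.048.
Update on result 1 ('alert'): P(H) ← 0.933·0.2030 / (0.933·0.2030 + 0.048·0.7970) = 0.18940/0.22765 = 0.8320.
Update on result 2 ('alert'): P(H) ← 0.933·0.8320 / (0.933·0.8320 + 0.048·0.1680) = 0.77622/0.78428 = 0.9897.

Posterior P(H) ≈ 0.990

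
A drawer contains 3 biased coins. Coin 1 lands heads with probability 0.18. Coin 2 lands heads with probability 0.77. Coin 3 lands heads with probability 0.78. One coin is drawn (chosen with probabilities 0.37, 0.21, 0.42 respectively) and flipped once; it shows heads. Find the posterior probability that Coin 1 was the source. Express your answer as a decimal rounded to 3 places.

Posterior probability ≈ 0.120

P(heads|C1) = 0.18; P(heads|C2) = 0.77; P(heads|C3) = 0.78.
Prior × likelihood for each source: 0.37·0.18=0.06660, 0.21·0.77=0.1617, 0.42·0.78=0.3276. Summing gives P(heads) = 0.55590.
P(Coin 1 | heads) = 0.06660 / 0.55590 = 0.120.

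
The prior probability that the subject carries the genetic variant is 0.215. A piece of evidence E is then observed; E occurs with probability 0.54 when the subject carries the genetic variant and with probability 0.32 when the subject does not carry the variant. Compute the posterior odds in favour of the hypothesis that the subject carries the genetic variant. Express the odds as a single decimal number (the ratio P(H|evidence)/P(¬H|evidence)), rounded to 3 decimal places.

Prior odds = 0.215/(1−0.215) = 0.27389. In log-odds, ln(0.27389) = -1.2950.
Add log likelihood ratio: ln(1.6875) = 0.52325.
Posterior log-odds = -0.77180, so posterior odds = exp(-0.77180) = 0.46218.

Posterior odds ≈ 0.462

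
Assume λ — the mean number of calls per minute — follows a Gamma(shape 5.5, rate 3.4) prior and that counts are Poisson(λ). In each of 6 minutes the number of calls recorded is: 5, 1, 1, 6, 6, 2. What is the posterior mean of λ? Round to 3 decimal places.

Posterior mean ≈ 2.819

The Poisson likelihood adds the total count to the shape and the number of exposure periods to the rate. Here ∑xᵢ = 21 and n = 6, so shape 5.5→26.5 and rate 3.4→9.4.
E[λ | data] = 26.5/9.4 = 2.819.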